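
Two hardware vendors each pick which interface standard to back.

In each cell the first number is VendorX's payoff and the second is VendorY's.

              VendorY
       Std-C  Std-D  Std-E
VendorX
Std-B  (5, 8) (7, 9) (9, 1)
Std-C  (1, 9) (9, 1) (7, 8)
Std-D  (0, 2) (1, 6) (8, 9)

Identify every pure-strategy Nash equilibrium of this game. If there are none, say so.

For each strategy profile, look for a profitable unilateral deviation.
(Std-B, Std-C): VendorY can switch to Std-D (8 → 9). Not NE.
(Std-B, Std-D): VendorX can switch to Std-C (7 → 9). Not NE.
(Std-B, Std-E): VendorY can switch to Std-C (1 → 8). Not NE.
(Std-C, Std-C): VendorX can switch to Std-B (1 → 5). Not NE.
(Std-C, Std-D): VendorY can switch to Std-C (1 → 9). Not NE.
(Std-C, Std-E): VendorX can switch to Std-B (7 → 9). Not NE.
(Std-D, Std-C): VendorX can switch to Std-B (0 → 5). Not NE.
(Std-D, Std-D): VendorX can switch to Std-B (1 → 7). Not NE.
(Std-D, Std-E): VendorX can switch to Std-B (8 → 9). Not NE.

No pure-strategy Nash equilibrium.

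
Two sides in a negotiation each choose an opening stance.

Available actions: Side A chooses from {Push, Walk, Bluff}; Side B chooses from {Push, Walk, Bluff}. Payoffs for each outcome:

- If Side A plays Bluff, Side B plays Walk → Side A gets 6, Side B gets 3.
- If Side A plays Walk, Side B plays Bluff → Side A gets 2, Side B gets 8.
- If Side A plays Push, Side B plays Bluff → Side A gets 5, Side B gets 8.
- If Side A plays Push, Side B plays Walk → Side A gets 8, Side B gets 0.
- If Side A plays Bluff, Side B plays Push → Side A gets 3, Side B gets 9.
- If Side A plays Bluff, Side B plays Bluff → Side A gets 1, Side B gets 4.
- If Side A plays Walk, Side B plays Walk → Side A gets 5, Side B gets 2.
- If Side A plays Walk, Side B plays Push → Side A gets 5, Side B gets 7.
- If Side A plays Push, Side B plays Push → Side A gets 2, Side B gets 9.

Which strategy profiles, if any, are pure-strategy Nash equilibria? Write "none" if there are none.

none

Side A against Push: payoffs 2, 5, 3 → best response Walk.
Side A against Walk: payoffs 8, 5, 6 → best response Push.
Side A against Bluff: payoffs 5, 2, 1 → best response Push.
Side B against Push: payoffs 9, 0, 8 → best response Push.
Side B against Walk: payoffs 7, 2, 8 → best response Bluff.
Side B against Bluff: payoffs 9, 3, 4 → best response Push.
No profile is a mutual best response for all players.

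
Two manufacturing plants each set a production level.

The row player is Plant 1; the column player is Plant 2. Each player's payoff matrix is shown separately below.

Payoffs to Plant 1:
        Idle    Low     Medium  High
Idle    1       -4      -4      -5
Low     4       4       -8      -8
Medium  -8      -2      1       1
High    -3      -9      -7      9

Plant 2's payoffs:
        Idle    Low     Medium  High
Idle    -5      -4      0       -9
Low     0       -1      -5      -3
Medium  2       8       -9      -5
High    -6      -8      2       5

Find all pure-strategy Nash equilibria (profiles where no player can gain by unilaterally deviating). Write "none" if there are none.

For each strategy profile, look for a profitable unilateral deviation.
(Idle, Idle): Plant 1 can switch to Low (1 → 4). Not NE.
(Idle, Low): Plant 1 can switch to Low (-4 → 4). Not NE.
(Idle, Medium): Plant 1 can switch to Medium (-4 → 1). Not NE.
(Idle, High): Plant 1 can switch to Medium (-5 → 1). Not NE.
(Low, Idle): Plant 1 gets 4, best alternative 1; Plant 2 gets 0, best alternative -1. No profitable deviation — NE.
(Low, Low): Plant 2 can switch to Idle (-1 → 0). Not NE.
(Low, Medium): Plant 1 can switch to Idle (-8 → -4). Not NE.
(Low, High): Plant 1 can switch to Idle (-8 → -5). Not NE.
(Medium, Idle): Plant 1 can switch to Idle (-8 → 1). Not NE.
(Medium, Low): Plant 1 can switch to Low (-2 → 4). Not NE.
(Medium, Medium): Plant 2 can switch to Idle (-9 → 2). Not NE.
(Medium, High): Plant 1 can switch to High (1 → 9). Not NE.
(High, Idle): Plant 1 can switch to Idle (-3 → 1). Not NE.
(High, High): Plant 1 gets 9, best alternative 1; Plant 2 gets 5, best alternative 2. No profitable deviation — NE.
(The remaining 2 profiles each have a profitable deviation by the same check.)

Pure-strategy Nash equilibria: (Low, Idle), (High, High)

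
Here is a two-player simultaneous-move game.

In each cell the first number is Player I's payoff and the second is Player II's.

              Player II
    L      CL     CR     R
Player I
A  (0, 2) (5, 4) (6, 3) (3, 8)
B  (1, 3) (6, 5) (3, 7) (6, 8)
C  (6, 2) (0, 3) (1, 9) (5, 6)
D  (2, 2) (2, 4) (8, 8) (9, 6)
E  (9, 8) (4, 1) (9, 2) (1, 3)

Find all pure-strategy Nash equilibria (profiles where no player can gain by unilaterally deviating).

The unique pure-strategy Nash equilibrium is (E, L).

For each player, find the best response to each opponent profile; mutual best responses are the pure NE.
Player I against L: payoffs 0, 1, 6, 2, 9 → best response E.
Player I against CL: payoffs 5, 6, 0, 2, 4 → best response B.
Player I against CR: payoffs 6, 3, 1, 8, 9 → best response E.
Player I against R: payoffs 3, 6, 5, 9, 1 → best response D.
Player II against A: payoffs 2, 4, 3, 8 → best response R.
Player II against B: payoffs 3, 5, 7, 8 → best response R.
Player II against C: payoffs 2, 3, 9, 6 → best response CR.
Player II against D: payoffs 2, 4, 8, 6 → best response CR.
Player II against E: payoffs 8, 1, 2, 3 → best response L.
Mutual best responses: (E, L).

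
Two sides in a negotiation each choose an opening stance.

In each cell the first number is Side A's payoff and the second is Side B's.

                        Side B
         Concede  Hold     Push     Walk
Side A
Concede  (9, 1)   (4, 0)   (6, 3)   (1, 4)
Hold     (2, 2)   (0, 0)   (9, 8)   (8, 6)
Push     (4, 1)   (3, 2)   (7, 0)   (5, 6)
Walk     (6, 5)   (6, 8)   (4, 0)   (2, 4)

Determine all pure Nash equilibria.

Side A against Concede: payoffs 9, 2, 4, 6 → best response Concede.
Side A against Hold: payoffs 4, 0, 3, 6 → best response Walk.
Side A against Push: payoffs 6, 9, 7, 4 → best response Hold.
Side A against Walk: payoffs 1, 8, 5, 2 → best response Hold.
Side B against Concede: payoffs 1, 0, 3, 4 → best response Walk.
Side B against Hold: payoffs 2, 0, 8, 6 → best response Push.
Side B against Push: payoffs 1, 2, 0, 6 → best response Walk.
Side B against Walk: payoffs 5, 8, 0, 4 → best response Hold.
Mutual best responses: (Hold, Push); (Walk, Hold).

The pure Nash equilibria are (Hold, Push) and (Walk, Hold).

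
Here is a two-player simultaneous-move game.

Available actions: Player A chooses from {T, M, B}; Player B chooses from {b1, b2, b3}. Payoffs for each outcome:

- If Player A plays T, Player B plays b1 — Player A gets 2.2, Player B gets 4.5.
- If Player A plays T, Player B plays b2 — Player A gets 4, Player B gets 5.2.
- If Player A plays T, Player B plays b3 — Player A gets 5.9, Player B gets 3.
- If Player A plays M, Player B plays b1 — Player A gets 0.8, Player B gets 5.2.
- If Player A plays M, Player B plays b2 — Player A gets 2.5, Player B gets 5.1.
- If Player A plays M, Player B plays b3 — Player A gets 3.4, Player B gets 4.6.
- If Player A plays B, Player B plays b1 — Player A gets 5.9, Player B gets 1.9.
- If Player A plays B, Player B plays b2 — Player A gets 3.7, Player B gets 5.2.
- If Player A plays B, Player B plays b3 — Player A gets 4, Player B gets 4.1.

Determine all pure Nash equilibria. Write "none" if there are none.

Pure NE: (T, b2)

For each player, find the best response to each opponent profile; mutual best responses are the pure NE.
Player A against b1: payoffs 2.2, 0.8, 5.9 → best response B.
Player A against b2: payoffs 4, 2.5, 3.7 → best response T.
Player A against b3: payoffs 5.9, 3.4, 4 → best response T.
Player B against T: payoffs 4.5, 5.2, 3 → best response b2.
Player B against M: payoffs 5.2, 5.1, 4.6 → best response b1.
Player B against B: payoffs 1.9, 5.2, 4.1 → best response b2.
Mutual best responses: (T, b2).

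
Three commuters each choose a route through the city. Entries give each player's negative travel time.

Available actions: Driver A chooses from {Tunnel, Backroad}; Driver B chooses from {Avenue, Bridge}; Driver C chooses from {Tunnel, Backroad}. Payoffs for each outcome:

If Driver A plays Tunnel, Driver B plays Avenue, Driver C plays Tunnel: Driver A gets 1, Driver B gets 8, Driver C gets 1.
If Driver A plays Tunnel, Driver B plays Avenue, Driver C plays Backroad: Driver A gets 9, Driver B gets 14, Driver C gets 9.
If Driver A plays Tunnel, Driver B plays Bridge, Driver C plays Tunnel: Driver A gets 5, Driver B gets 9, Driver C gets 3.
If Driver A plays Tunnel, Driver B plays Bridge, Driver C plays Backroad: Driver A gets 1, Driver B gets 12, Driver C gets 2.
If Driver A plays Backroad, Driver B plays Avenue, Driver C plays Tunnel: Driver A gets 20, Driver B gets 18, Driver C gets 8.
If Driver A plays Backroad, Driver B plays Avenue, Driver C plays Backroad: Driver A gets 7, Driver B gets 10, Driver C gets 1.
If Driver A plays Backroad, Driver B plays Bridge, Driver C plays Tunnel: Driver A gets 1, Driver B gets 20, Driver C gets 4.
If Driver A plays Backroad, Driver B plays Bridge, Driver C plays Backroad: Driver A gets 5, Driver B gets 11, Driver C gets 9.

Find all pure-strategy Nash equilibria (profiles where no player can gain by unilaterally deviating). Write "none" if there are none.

(Tunnel, Avenue, Tunnel): Driver A can switch to Backroad (1 → 20). Not NE.
(Tunnel, Avenue, Backroad): Driver A gets 9, best alternative 7; Driver B gets 14, best alternative 12; Driver C gets 9, best alternative 1. No profitable deviation — NE.
(Tunnel, Bridge, Tunnel): Driver A gets 5, best alternative 1; Driver B gets 9, best alternative 8; Driver C gets 3, best alternative 2. No profitable deviation — NE.
(Tunnel, Bridge, Backroad): Driver A can switch to Backroad (1 → 5). Not NE.
(Backroad, Avenue, Tunnel): Driver B can switch to Bridge (18 → 20). Not NE.
(Backroad, Avenue, Backroad): Driver A can switch to Tunnel (7 → 9). Not NE.
(Backroad, Bridge, Tunnel): Driver A can switch to Tunnel (1 → 5). Not NE.
(Backroad, Bridge, Backroad): Driver A gets 5, best alternative 1; Driver B gets 11, best alternative 10; Driver C gets 9, best alternative 4. No profitable deviation — NE.

Pure-strategy Nash equilibria: (Tunnel, Avenue, Backroad), (Tunnel, Bridge, Tunnel), (Backroad, Bridge, Backroad)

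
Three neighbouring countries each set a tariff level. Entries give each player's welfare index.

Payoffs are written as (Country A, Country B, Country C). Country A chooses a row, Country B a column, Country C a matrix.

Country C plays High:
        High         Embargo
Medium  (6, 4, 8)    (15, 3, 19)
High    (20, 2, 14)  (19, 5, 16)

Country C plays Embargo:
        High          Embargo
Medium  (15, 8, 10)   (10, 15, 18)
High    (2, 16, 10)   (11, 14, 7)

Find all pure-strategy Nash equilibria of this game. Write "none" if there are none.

The unique pure-strategy Nash equilibrium is (High, Embargo, High).

(Medium, High, High): Country A can switch to High (6 → 20). Not NE.
(Medium, High, Embargo): Country B can switch to Embargo (8 → 15). Not NE.
(Medium, Embargo, High): Country A can switch to High (15 → 19). Not NE.
(Medium, Embargo, Embargo): Country A can switch to High (10 → 11). Not NE.
(High, High, High): Country B can switch to Embargo (2 → 5). Not NE.
(High, High, Embargo): Country A can switch to Medium (2 → 15). Not NE.
(High, Embargo, High): Country A gets 19, best alternative 15; Country B gets 5, best alternative 2; Country C gets 16, best alternative 7. No profitable deviation — NE.
(The remaining 1 profile has a profitable deviation by the same check.)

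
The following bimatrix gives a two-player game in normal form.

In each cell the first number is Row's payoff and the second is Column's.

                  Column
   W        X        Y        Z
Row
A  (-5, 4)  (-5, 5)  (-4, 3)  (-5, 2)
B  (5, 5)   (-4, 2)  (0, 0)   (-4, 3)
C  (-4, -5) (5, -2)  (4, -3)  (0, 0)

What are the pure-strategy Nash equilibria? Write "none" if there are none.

Pure-strategy Nash equilibria: (B, W); (C, Z)

For each player, find the best response to each opponent profile; mutual best responses are the pure NE.
Row against W: payoffs -5, 5, -4 → best response B.
Row against X: payoffs -5, -4, 5 → best response C.
Row against Y: payoffs -4, 0, 4 → best response C.
Row against Z: payoffs -5, -4, 0 → best response C.
Column against A: payoffs 4, 5, 3, 2 → best response X.
Column against B: payoffs 5, 2, 0, 3 → best response W.
Column against C: payoffs -5, -2, -3, 0 → best response Z.
Mutual best responses: (B, W); (C, Z).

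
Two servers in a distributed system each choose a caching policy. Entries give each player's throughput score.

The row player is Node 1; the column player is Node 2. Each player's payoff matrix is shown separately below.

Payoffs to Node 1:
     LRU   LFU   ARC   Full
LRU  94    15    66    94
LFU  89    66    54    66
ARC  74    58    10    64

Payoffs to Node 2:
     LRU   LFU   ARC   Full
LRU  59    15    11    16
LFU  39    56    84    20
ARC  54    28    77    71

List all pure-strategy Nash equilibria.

(LRU, LRU)

Node 1 against LRU: payoffs 94, 89, 74 → best response LRU.
Node 1 against LFU: payoffs 15, 66, 58 → best response LFU.
Node 1 against ARC: payoffs 66, 54, 10 → best response LRU.
Node 1 against Full: payoffs 94, 66, 64 → best response LRU.
Node 2 against LRU: payoffs 59, 15, 11, 16 → best response LRU.
Node 2 against LFU: payoffs 39, 56, 84, 20 → best response ARC.
Node 2 against ARC: payoffs 54, 28, 77, 71 → best response ARC.
Mutual best responses: (LRU, LRU).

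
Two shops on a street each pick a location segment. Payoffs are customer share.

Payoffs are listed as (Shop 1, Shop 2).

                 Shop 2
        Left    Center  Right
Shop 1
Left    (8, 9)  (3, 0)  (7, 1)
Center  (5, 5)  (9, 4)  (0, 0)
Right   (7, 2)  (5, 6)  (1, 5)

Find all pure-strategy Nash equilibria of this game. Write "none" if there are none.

(Left, Left): Shop 1 gets 8, best alternative 7; Shop 2 gets 9, best alternative 1. No profitable deviation — NE.
(Left, Center): Shop 1 can switch to Center (3 → 9). Not NE.
(Left, Right): Shop 2 can switch to Left (1 → 9). Not NE.
(Center, Left): Shop 1 can switch to Left (5 → 8). Not NE.
(Center, Center): Shop 2 can switch to Left (4 → 5). Not NE.
(Center, Right): Shop 1 can switch to Left (0 → 7). Not NE.
(Right, Left): Shop 1 can switch to Left (7 → 8). Not NE.
(The remaining 2 profiles each have a profitable deviation by the same check.)

Pure NE: (Left, Left)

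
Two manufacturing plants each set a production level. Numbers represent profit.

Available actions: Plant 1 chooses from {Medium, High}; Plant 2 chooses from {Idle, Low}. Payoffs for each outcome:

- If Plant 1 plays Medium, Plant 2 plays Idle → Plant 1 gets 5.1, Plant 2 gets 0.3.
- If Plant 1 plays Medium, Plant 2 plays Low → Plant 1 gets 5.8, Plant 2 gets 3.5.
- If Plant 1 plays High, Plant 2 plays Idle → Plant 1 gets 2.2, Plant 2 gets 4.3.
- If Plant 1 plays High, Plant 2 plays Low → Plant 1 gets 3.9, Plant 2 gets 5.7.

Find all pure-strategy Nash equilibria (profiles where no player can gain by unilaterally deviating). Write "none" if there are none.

The unique pure-strategy Nash equilibrium is (Medium, Low).

Mark each player's best response to every combination of opponents' strategies; a profile where every player is best-responding is a pure Nash equilibrium.
Plant 1 against Idle: payoffs 5.1, 2.2 → best response Medium.
Plant 1 against Low: payoffs 5.8, 3.9 → best response Medium.
Plant 2 against Medium: payoffs 0.3, 3.5 → best response Low.
Plant 2 against High: payoffs 4.3, 5.7 → best response Low.
Mutual best responses: (Medium, Low).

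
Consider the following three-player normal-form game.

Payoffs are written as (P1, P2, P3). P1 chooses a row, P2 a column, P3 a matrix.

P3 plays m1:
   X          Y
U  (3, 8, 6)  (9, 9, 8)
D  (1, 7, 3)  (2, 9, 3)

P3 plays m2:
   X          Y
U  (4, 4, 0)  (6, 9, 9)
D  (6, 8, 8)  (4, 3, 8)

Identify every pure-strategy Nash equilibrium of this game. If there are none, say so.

P1 against (X, m1): payoffs 3, 1 → best response U.
P1 against (X, m2): payoffs 4, 6 → best response D.
P1 against (Y, m1): payoffs 9, 2 → best response U.
P1 against (Y, m2): payoffs 6, 4 → best response U.
P2 against (U, m1): payoffs 8, 9 → best response Y.
P2 against (U, m2): payoffs 4, 9 → best response Y.
P2 against (D, m1): payoffs 7, 9 → best response Y.
P2 against (D, m2): payoffs 8, 3 → best response X.
P3 against (U, X): payoffs 6, 0 → best response m1.
P3 against (U, Y): payoffs 8, 9 → best response m2.
P3 against (D, X): payoffs 3, 8 → best response m2.
P3 against (D, Y): payoffs 3, 8 → best response m2.
Mutual best responses: (U, Y, m2); (D, X, m2).

Pure-strategy Nash equilibria: (U, Y, m2); (D, X, m2)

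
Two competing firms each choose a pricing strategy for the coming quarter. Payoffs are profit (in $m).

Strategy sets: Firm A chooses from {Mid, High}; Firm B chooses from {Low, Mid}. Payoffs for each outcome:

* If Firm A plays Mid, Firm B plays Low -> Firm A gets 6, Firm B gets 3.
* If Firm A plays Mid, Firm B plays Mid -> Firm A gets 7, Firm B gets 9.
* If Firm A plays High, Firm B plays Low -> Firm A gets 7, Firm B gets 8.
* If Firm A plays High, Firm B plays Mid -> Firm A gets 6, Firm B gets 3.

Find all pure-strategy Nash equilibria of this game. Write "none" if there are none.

(Mid, Mid), (High, Low)

Firm A against Low: payoffs 6, 7 → best response High.
Firm A against Mid: payoffs 7, 6 → best response Mid.
Firm B against Mid: payoffs 3, 9 → best response Mid.
Firm B against High: payoffs 8, 3 → best response Low.
Mutual best responses: (Mid, Mid); (High, Low).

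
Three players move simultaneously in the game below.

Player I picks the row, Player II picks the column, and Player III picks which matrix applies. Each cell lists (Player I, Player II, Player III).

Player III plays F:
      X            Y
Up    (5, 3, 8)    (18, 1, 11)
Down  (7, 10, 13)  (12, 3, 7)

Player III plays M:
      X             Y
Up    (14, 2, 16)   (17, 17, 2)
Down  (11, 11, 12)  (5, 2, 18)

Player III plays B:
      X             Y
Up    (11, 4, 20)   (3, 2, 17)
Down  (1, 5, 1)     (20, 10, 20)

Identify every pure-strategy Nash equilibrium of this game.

For each player, find the best response to each opponent profile; mutual best responses are the pure NE.
Player I against (X, F): payoffs 5, 7 → best response Down.
Player I against (X, M): payoffs 14, 11 → best response Up.
Player I against (X, B): payoffs 11, 1 → best response Up.
Player I against (Y, F): payoffs 18, 12 → best response Up.
Player I against (Y, M): payoffs 17, 5 → best response Up.
Player I against (Y, B): payoffs 3, 20 → best response Down.
Player II against (Up, F): payoffs 3, 1 → best response X.
Player II against (Up, M): payoffs 2, 17 → best response Y.
Player II against (Up, B): payoffs 4, 2 → best response X.
Player II against (Down, F): payoffs 10, 3 → best response X.
Player II against (Down, M): payoffs 11, 2 → best response X.
Player II against (Down, B): payoffs 5, 10 → best response Y.
Player III against (Up, X): payoffs 8, 16, 20 → best response B.
Player III against (Up, Y): payoffs 11, 2, 17 → best response B.
Player III against (Down, X): payoffs 13, 12, 1 → best response F.
Player III against (Down, Y): payoffs 7, 18, 20 → best response B.
Mutual best responses: (Up, X, B); (Down, X, F); (Down, Y, B).

(Up, X, B) and (Down, X, F) and (Down, Y, B)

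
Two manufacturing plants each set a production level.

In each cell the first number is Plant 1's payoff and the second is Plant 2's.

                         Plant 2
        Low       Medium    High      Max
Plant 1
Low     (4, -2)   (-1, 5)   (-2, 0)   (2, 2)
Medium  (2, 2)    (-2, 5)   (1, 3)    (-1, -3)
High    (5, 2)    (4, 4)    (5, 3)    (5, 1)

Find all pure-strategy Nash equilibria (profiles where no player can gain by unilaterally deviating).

(High, Medium)

(Low, Low): Plant 1 can switch to High (4 → 5). Not NE.
(Low, Medium): Plant 1 can switch to High (-1 → 4). Not NE.
(Low, High): Plant 1 can switch to Medium (-2 → 1). Not NE.
(Low, Max): Plant 1 can switch to High (2 → 5). Not NE.
(Medium, Low): Plant 1 can switch to Low (2 → 4). Not NE.
(Medium, Medium): Plant 1 can switch to Low (-2 → -1). Not NE.
(High, Medium): Plant 1 gets 4, best alternative -1; Plant 2 gets 4, best alternative 3. No profitable deviation — NE.
(The remaining 5 profiles each have a profitable deviation by the same check.)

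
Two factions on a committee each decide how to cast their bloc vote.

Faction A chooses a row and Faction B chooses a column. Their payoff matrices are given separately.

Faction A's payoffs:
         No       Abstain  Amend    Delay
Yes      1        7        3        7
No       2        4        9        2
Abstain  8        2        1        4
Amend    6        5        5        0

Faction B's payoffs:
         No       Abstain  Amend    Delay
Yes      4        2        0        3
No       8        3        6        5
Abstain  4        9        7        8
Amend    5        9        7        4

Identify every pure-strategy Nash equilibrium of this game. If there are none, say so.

none

For each strategy profile, look for a profitable unilateral deviation.
(Yes, No): Faction A can switch to No (1 → 2). Not NE.
(Yes, Abstain): Faction B can switch to No (2 → 4). Not NE.
(Yes, Amend): Faction A can switch to No (3 → 9). Not NE.
(Yes, Delay): Faction B can switch to No (3 → 4). Not NE.
(No, No): Faction A can switch to Abstain (2 → 8). Not NE.
(No, Abstain): Faction A can switch to Yes (4 → 7). Not NE.
(No, Amend): Faction B can switch to No (6 → 8). Not NE.
(No, Delay): Faction A can switch to Yes (2 → 7). Not NE.
(The remaining 8 profiles each have a profitable deviation by the same check.)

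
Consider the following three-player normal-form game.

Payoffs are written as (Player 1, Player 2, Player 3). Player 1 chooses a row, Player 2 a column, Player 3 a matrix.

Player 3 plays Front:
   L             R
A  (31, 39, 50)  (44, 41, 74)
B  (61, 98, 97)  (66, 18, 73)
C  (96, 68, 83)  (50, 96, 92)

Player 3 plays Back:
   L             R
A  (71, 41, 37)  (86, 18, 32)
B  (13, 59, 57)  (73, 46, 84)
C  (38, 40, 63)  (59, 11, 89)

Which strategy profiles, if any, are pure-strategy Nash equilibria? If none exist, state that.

Player 1 against (L, Front): payoffs 31, 61, 96 → best response C.
Player 1 against (L, Back): payoffs 71, 13, 38 → best response A.
Player 1 against (R, Front): payoffs 44, 66, 50 → best response B.
Player 1 against (R, Back): payoffs 86, 73, 59 → best response A.
Player 2 against (A, Front): payoffs 39, 41 → best response R.
Player 2 against (A, Back): payoffs 41, 18 → best response L.
Player 2 against (B, Front): payoffs 98, 18 → best response L.
Player 2 against (B, Back): payoffs 59, 46 → best response L.
Player 2 against (C, Front): payoffs 68, 96 → best response R.
Player 2 against (C, Back): payoffs 40, 11 → best response L.
Player 3 against (A, L): payoffs 50, 37 → best response Front.
Player 3 against (A, R): payoffs 74, 32 → best response Front.
Player 3 against (B, L): payoffs 97, 57 → best response Front.
Player 3 against (B, R): payoffs 73, 84 → best response Back.
Player 3 against (C, L): payoffs 83, 63 → best response Front.
Player 3 against (C, R): payoffs 92, 89 → best response Front.
No profile is a mutual best response for all players.

There is no pure-strategy Nash equilibrium.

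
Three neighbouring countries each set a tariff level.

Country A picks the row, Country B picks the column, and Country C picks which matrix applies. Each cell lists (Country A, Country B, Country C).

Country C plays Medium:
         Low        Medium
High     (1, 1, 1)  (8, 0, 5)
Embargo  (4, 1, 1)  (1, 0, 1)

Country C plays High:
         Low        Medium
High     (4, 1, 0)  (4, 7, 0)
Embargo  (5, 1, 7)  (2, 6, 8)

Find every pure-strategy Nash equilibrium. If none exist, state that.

none

Country A against (Low, Medium): payoffs 1, 4 → best response Embargo.
Country A against (Low, High): payoffs 4, 5 → best response Embargo.
Country A against (Medium, Medium): payoffs 8, 1 → best response High.
Country A against (Medium, High): payoffs 4, 2 → best response High.
Country B against (High, Medium): payoffs 1, 0 → best response Low.
Country B against (High, High): payoffs 1, 7 → best response Medium.
Country B against (Embargo, Medium): payoffs 1, 0 → best response Low.
Country B against (Embargo, High): payoffs 1, 6 → best response Medium.
Country C against (High, Low): payoffs 1, 0 → best response Medium.
Country C against (High, Medium): payoffs 5, 0 → best response Medium.
Country C against (Embargo, Low): payoffs 1, 7 → best response High.
Country C against (Embargo, Medium): payoffs 1, 8 → best response High.
No profile is a mutual best response for all players.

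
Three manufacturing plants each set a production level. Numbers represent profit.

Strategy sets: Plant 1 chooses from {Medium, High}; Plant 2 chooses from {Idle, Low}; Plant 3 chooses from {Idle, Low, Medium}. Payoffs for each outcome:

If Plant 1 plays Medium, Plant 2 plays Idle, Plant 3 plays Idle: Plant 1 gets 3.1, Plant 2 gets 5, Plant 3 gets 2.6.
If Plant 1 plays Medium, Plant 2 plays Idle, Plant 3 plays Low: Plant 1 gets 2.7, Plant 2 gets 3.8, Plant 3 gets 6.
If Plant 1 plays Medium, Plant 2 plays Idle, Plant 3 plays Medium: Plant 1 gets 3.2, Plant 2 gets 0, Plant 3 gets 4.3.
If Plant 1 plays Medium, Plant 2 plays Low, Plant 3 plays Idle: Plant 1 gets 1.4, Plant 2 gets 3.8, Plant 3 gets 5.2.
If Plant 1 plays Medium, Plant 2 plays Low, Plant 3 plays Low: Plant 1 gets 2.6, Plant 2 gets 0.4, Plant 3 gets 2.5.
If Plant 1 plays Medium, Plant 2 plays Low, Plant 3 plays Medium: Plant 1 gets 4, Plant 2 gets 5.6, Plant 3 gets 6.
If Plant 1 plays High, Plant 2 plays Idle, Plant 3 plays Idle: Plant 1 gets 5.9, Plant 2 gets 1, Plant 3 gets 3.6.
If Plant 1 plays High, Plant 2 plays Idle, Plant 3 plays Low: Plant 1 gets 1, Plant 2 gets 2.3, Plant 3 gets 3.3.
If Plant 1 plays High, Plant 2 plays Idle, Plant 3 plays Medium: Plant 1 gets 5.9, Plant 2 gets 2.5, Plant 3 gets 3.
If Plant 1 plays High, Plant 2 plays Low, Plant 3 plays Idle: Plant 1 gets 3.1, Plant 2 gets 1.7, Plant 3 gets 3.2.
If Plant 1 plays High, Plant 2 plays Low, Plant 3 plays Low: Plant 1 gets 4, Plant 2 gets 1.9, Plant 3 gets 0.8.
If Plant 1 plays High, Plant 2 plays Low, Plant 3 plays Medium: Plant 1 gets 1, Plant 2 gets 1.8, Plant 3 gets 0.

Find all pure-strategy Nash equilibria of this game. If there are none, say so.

The pure Nash equilibria are (Medium, Idle, Low), (Medium, Low, Medium), (High, Low, Idle).

Plant 1 against (Idle, Idle): payoffs 3.1, 5.9 → best response High.
Plant 1 against (Idle, Low): payoffs 2.7, 1 → best response Medium.
Plant 1 against (Idle, Medium): payoffs 3.2, 5.9 → best response High.
Plant 1 against (Low, Idle): payoffs 1.4, 3.1 → best response High.
Plant 1 against (Low, Low): payoffs 2.6, 4 → best response High.
Plant 1 against (Low, Medium): payoffs 4, 1 → best response Medium.
Plant 2 against (Medium, Idle): payoffs 5, 3.8 → best response Idle.
Plant 2 against (Medium, Low): payoffs 3.8, 0.4 → best response Idle.
Plant 2 against (Medium, Medium): payoffs 0, 5.6 → best response Low.
Plant 2 against (High, Idle): payoffs 1, 1.7 → best response Low.
Plant 2 against (High, Low): payoffs 2.3, 1.9 → best response Idle.
Plant 2 against (High, Medium): payoffs 2.5, 1.8 → best response Idle.
Plant 3 against (Medium, Idle): payoffs 2.6, 6, 4.3 → best response Low.
Plant 3 against (Medium, Low): payoffs 5.2, 2.5, 6 → best response Medium.
Plant 3 against (High, Idle): payoffs 3.6, 3.3, 3 → best response Idle.
Plant 3 against (High, Low): payoffs 3.2, 0.8, 0 → best response Idle.
Mutual best responses: (Medium, Idle, Low); (Medium, Low, Medium); (High, Low, Idle).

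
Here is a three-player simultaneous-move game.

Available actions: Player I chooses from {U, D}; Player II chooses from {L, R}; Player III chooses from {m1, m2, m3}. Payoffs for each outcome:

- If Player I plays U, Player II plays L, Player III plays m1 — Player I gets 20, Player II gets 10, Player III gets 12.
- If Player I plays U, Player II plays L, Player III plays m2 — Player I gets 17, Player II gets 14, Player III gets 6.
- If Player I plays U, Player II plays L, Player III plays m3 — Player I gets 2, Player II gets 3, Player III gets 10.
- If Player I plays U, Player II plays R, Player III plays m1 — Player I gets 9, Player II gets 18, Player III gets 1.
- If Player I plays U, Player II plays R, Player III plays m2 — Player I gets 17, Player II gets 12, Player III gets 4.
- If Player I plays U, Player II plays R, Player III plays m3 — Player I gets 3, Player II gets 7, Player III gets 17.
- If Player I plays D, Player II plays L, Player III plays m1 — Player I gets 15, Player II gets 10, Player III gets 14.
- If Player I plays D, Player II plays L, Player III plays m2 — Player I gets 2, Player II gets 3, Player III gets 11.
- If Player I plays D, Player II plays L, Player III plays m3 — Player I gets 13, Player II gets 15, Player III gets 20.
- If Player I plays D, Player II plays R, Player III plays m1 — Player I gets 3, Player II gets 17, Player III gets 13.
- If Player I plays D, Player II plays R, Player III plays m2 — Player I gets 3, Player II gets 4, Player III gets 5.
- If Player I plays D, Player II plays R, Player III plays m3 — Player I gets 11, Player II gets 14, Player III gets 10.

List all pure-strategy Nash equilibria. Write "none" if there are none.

Mark each player's best response to every combination of opponents' strategies; a profile where every player is best-responding is a pure Nash equilibrium.
Player I against (L, m1): payoffs 20, 15 → best response U.
Player I against (L, m2): payoffs 17, 2 → best response U.
Player I against (L, m3): payoffs 2, 13 → best response D.
Player I against (R, m1): payoffs 9, 3 → best response U.
Player I against (R, m2): payoffs 17, 3 → best response U.
Player I against (R, m3): payoffs 3, 11 → best response D.
Player II against (U, m1): payoffs 10, 18 → best response R.
Player II against (U, m2): payoffs 14, 12 → best response L.
Player II against (U, m3): payoffs 3, 7 → best response R.
Player II against (D, m1): payoffs 10, 17 → best response R.
Player II against (D, m2): payoffs 3, 4 → best response R.
Player II against (D, m3): payoffs 15, 14 → best response L.
Player III against (U, L): payoffs 12, 6, 10 → best response m1.
Player III against (U, R): payoffs 1, 4, 17 → best response m3.
Player III against (D, L): payoffs 14, 11, 20 → best response m3.
Player III against (D, R): payoffs 13, 5, 10 → best response m1.
Mutual best responses: (D, L, m3).

The unique pure-strategy Nash equilibrium is (D, L, m3).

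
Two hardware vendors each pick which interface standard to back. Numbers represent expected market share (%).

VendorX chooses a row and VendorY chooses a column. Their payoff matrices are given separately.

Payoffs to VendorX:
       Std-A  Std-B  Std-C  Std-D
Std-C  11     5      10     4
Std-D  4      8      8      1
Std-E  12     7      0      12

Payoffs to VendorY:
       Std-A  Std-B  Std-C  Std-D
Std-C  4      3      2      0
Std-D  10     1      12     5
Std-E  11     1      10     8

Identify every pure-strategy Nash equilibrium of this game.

(Std-C, Std-A): VendorX can switch to Std-E (11 → 12). Not NE.
(Std-C, Std-B): VendorX can switch to Std-D (5 → 8). Not NE.
(Std-C, Std-C): VendorY can switch to Std-A (2 → 4). Not NE.
(Std-C, Std-D): VendorX can switch to Std-E (4 → 12). Not NE.
(Std-D, Std-A): VendorX can switch to Std-C (4 → 11). Not NE.
(Std-D, Std-B): VendorY can switch to Std-A (1 → 10). Not NE.
(Std-D, Std-C): VendorX can switch to Std-C (8 → 10). Not NE.
(Std-D, Std-D): VendorX can switch to Std-C (1 → 4). Not NE.
(Std-E, Std-A): VendorX gets 12, best alternative 11; VendorY gets 11, best alternative 10. No profitable deviation — NE.
(Std-E, Std-B): VendorX can switch to Std-D (7 → 8). Not NE.
(Std-E, Std-C): VendorX can switch to Std-C (0 → 10). Not NE.
(Std-E, Std-D): VendorY can switch to Std-A (8 → 11). Not NE.

Pure NE: (Std-E, Std-A)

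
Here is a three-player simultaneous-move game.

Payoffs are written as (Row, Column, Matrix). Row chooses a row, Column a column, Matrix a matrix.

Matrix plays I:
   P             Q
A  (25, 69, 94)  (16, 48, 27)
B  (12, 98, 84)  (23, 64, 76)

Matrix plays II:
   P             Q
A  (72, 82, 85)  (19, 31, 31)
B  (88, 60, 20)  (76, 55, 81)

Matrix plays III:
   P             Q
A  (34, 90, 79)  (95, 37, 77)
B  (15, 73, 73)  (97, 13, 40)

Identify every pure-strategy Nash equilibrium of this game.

The unique pure-strategy Nash equilibrium is (A, P, I).

(A, P, I): Row gets 25, best alternative 12; Column gets 69, best alternative 48; Matrix gets 94, best alternative 85. No profitable deviation — NE.
(A, P, II): Row can switch to B (72 → 88). Not NE.
(A, P, III): Matrix can switch to I (79 → 94). Not NE.
(A, Q, I): Row can switch to B (16 → 23). Not NE.
(A, Q, II): Row can switch to B (19 → 76). Not NE.
(A, Q, III): Row can switch to B (95 → 97). Not NE.
(B, P, I): Row can switch to A (12 → 25). Not NE.
(B, P, II): Matrix can switch to I (20 → 84). Not NE.
(B, P, III): Row can switch to A (15 → 34). Not NE.
(B, Q, I): Column can switch to P (64 → 98). Not NE.
(B, Q, II): Column can switch to P (55 → 60). Not NE.
(B, Q, III): Column can switch to P (13 → 73). Not NE.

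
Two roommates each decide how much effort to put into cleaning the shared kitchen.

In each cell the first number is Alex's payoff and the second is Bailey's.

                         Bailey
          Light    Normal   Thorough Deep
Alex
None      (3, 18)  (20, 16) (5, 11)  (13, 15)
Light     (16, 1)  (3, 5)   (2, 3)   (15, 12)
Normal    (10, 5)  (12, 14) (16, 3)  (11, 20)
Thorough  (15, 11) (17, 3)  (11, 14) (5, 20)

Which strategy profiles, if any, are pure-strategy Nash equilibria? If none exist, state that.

(Light, Deep)

Alex against Light: payoffs 3, 16, 10, 15 → best response Light.
Alex against Normal: payoffs 20, 3, 12, 17 → best response None.
Alex against Thorough: payoffs 5, 2, 16, 11 → best response Normal.
Alex against Deep: payoffs 13, 15, 11, 5 → best response Light.
Bailey against None: payoffs 18, 16, 11, 15 → best response Light.
Bailey against Light: payoffs 1, 5, 3, 12 → best response Deep.
Bailey against Normal: payoffs 5, 14, 3, 20 → best response Deep.
Bailey against Thorough: payoffs 11, 3, 14, 20 → best response Deep.
Mutual best responses: (Light, Deep).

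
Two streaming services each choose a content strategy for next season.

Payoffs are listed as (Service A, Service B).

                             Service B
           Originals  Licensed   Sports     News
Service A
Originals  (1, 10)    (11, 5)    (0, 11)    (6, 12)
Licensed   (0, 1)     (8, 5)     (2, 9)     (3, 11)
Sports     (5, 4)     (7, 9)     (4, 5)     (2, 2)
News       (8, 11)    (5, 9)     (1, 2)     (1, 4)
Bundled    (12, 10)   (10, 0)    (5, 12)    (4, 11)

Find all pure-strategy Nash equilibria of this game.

Service A against Originals: payoffs 1, 0, 5, 8, 12 → best response Bundled.
Service A against Licensed: payoffs 11, 8, 7, 5, 10 → best response Originals.
Service A against Sports: payoffs 0, 2, 4, 1, 5 → best response Bundled.
Service A against News: payoffs 6, 3, 2, 1, 4 → best response Originals.
Service B against Originals: payoffs 10, 5, 11, 12 → best response News.
Service B against Licensed: payoffs 1, 5, 9, 11 → best response News.
Service B against Sports: payoffs 4, 9, 5, 2 → best response Licensed.
Service B against News: payoffs 11, 9, 2, 4 → best response Originals.
Service B against Bundled: payoffs 10, 0, 12, 11 → best response Sports.
Mutual best responses: (Originals, News); (Bundled, Sports).

The pure Nash equilibria are (Originals, News) and (Bundled, Sports).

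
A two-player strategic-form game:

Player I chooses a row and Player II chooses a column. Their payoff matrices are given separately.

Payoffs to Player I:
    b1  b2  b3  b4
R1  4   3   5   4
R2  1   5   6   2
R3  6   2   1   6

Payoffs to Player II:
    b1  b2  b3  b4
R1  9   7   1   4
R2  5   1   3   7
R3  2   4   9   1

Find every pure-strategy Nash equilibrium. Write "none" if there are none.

none

Player I against b1: payoffs 4, 1, 6 → best response R3.
Player I against b2: payoffs 3, 5, 2 → best response R2.
Player I against b3: payoffs 5, 6, 1 → best response R2.
Player I against b4: payoffs 4, 2, 6 → best response R3.
Player II against R1: payoffs 9, 7, 1, 4 → best response b1.
Player II against R2: payoffs 5, 1, 3, 7 → best response b4.
Player II against R3: payoffs 2, 4, 9, 1 → best response b3.
No profile is a mutual best response for all players.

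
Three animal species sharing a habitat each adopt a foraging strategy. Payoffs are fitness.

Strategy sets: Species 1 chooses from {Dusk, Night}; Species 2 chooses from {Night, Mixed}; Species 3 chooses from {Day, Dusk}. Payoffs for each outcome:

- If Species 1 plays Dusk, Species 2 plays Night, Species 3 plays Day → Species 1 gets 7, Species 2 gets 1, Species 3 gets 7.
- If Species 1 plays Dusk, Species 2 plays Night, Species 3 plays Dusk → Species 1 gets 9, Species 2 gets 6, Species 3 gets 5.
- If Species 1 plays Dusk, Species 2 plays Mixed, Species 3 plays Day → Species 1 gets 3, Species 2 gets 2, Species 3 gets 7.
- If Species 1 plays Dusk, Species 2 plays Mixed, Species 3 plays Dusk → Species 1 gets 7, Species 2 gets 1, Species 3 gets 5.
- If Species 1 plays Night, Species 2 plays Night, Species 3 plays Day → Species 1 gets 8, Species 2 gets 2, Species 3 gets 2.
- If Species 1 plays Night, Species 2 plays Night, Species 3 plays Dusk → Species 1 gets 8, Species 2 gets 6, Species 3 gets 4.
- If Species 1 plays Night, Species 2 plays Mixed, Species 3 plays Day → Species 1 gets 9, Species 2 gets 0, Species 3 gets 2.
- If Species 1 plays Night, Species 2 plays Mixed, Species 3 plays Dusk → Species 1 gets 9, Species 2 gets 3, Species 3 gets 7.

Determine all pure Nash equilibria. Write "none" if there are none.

There is no pure-strategy Nash equilibrium.

(Dusk, Night, Day): Species 1 can switch to Night (7 → 8). Not NE.
(Dusk, Night, Dusk): Species 3 can switch to Day (5 → 7). Not NE.
(Dusk, Mixed, Day): Species 1 can switch to Night (3 → 9). Not NE.
(Dusk, Mixed, Dusk): Species 1 can switch to Night (7 → 9). Not NE.
(Night, Night, Day): Species 3 can switch to Dusk (2 → 4). Not NE.
(Night, Night, Dusk): Species 1 can switch to Dusk (8 → 9). Not NE.
(Night, Mixed, Day): Species 2 can switch to Night (0 → 2). Not NE.
(Night, Mixed, Dusk): Species 2 can switch to Night (3 → 6). Not NE.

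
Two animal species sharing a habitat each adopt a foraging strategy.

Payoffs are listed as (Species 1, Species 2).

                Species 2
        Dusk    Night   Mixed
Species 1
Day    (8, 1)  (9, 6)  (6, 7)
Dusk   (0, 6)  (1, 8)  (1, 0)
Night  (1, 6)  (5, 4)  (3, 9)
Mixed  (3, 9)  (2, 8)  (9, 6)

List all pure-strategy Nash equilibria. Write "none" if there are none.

For each player, find the best response to each opponent profile; mutual best responses are the pure NE.
Species 1 against Dusk: payoffs 8, 0, 1, 3 → best response Day.
Species 1 against Night: payoffs 9, 1, 5, 2 → best response Day.
Species 1 against Mixed: payoffs 6, 1, 3, 9 → best response Mixed.
Species 2 against Day: payoffs 1, 6, 7 → best response Mixed.
Species 2 against Dusk: payoffs 6, 8, 0 → best response Night.
Species 2 against Night: payoffs 6, 4, 9 → best response Mixed.
Species 2 against Mixed: payoffs 9, 8, 6 → best response Dusk.
No profile is a mutual best response for all players.

There is no pure-strategy Nash equilibrium.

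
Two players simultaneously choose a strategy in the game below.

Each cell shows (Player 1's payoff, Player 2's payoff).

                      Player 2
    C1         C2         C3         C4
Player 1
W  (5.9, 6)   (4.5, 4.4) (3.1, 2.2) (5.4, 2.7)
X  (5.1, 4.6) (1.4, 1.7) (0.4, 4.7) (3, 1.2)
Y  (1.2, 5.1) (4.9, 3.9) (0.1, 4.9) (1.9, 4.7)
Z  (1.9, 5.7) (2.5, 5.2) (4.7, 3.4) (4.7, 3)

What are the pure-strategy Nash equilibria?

For each player, find the best response to each opponent profile; mutual best responses are the pure NE.
Player 1 against C1: payoffs 5.9, 5.1, 1.2, 1.9 → best response W.
Player 1 against C2: payoffs 4.5, 1.4, 4.9, 2.5 → best response Y.
Player 1 against C3: payoffs 3.1, 0.4, 0.1, 4.7 → best response Z.
Player 1 against C4: payoffs 5.4, 3, 1.9, 4.7 → best response W.
Player 2 against W: payoffs 6, 4.4, 2.2, 2.7 → best response C1.
Player 2 against X: payoffs 4.6, 1.7, 4.7, 1.2 → best response C3.
Player 2 against Y: payoffs 5.1, 3.9, 4.9, 4.7 → best response C1.
Player 2 against Z: payoffs 5.7, 5.2, 3.4, 3 → best response C1.
Mutual best responses: (W, C1).

Pure NE: (W, C1)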